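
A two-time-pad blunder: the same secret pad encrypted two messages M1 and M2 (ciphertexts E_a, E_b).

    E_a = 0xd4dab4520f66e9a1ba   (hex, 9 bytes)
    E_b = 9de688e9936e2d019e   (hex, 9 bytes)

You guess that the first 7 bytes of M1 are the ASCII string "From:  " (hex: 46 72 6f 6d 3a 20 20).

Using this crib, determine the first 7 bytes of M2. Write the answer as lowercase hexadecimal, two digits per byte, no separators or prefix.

First, E_a ⊕ E_b = (M1 ⊕ K) ⊕ (M2 ⊕ K) = M1 ⊕ M2, so the key drops out. Then M2 = (M1 ⊕ M2) ⊕ M1 over the first 7 bytes.
byte 0: (d4 ⊕ 9d) ⊕ 46 = 49 ⊕ 46 = 0f
byte 1: (da ⊕ e6) ⊕ 72 = 3c ⊕ 72 = 4e
byte 2: (b4 ⊕ 88) ⊕ 6f = 3c ⊕ 6f = 53
byte 3: (52 ⊕ e9) ⊕ 6d = bb ⊕ 6d = d6
byte 4: (0f ⊕ 93) ⊕ 3a = 9c ⊕ 3a = a6
byte 5: (66 ⊕ 6e) ⊕ 20 = 08 ⊕ 20 = 28
byte 6: (e9 ⊕ 2d) ⊕ 20 = c4 ⊕ 20 = e4

0f4e53d6a628e4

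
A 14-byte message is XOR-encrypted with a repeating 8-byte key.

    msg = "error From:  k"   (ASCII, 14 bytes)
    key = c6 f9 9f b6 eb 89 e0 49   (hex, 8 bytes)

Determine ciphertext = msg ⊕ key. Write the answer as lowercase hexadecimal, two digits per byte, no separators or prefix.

The 8-byte key repeats, so the effective keystream is c6 f9 9f b6 eb 89 e0 49 c6 f9 9f b6 eb 89.
byte 0: 101 xor 198 = 163
byte 1: 114 xor 249 = 139
byte 2: 114 xor 159 = 237
byte 3: 111 xor 182 = 217
byte 4: 114 xor 235 = 153
byte 5:  32 xor 137 = 169
byte 6:  70 xor 224 = 166
byte 7: 114 xor  73 =  59
byte 8: 111 xor 198 = 169
byte 9: 109 xor 249 = 148
byte 10:  58 xor 159 = 165
byte 11:  32 xor 182 = 150
byte 12:  32 xor 235 = 203
byte 13: 107 xor 137 = 226

a38bedd999a9a63ba994a596cbe2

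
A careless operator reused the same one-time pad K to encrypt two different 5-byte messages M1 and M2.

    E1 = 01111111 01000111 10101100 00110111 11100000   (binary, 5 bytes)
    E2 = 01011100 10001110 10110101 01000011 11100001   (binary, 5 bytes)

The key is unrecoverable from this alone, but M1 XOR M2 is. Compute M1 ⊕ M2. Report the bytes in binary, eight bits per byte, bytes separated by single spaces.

E1 ⊕ E2 = (M1 ⊕ K) ⊕ (M2 ⊕ K) = M1 ⊕ M2 — the shared key cancels under XOR.
byte 0: 01111111 xor 01011100 = 00100011
byte 1: 01000111 xor 10001110 = 11001001
byte 2: 10101100 xor 10110101 = 00011001
byte 3: 00110111 xor 01000011 = 01110100
byte 4: 11100000 xor 11100001 = 00000001

00100011 11001001 00011001 01110100 00000001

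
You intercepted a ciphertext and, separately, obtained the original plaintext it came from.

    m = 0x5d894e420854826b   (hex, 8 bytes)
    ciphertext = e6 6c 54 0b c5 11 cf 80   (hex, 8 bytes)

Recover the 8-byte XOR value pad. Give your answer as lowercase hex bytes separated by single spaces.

Since ciphertext = m ⊕ pad, XORing both sides with m gives pad = m ⊕ ciphertext.
byte 0:  93 XOR 230 = 187
byte 1: 137 XOR 108 = 229
byte 2:  78 XOR  84 =  26
byte 3:  66 XOR  11 =  73
byte 4:   8 XOR 197 = 205
byte 5:  84 XOR  17 =  69
byte 6: 130 XOR 207 =  77
byte 7: 107 XOR 128 = 235

bb e5 1a 49 cd 45 4d eb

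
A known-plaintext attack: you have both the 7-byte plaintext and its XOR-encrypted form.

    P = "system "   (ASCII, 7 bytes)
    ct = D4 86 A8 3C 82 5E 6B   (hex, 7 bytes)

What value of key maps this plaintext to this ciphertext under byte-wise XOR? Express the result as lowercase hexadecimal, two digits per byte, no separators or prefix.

Since ct = P ⊕ key, XORing both sides with P gives key = P ⊕ ct.
byte 0: 73 ^ d4 = a7
byte 1: 79 ^ 86 = ff
byte 2: 73 ^ a8 = db
byte 3: 74 ^ 3c = 48
byte 4: 65 ^ 82 = e7
byte 5: 6d ^ 5e = 33
byte 6: 20 ^ 6b = 4b

a7ffdb48e7334b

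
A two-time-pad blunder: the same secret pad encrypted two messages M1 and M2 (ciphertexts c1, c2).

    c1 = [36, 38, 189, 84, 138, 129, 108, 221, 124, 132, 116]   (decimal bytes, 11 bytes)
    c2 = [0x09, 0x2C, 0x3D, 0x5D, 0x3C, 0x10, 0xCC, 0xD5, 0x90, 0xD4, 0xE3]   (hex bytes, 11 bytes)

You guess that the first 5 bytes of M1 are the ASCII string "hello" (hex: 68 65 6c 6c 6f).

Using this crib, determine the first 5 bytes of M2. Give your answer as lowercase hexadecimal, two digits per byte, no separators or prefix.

456fec65d9

First, c1 ⊕ c2 = (M1 ⊕ K) ⊕ (M2 ⊕ K) = M1 ⊕ M2, so the key drops out. Then M2 = (M1 ⊕ M2) ⊕ M1 over the first 5 bytes.
byte 0: (24 ^ 09) ^ 68 = 2d ^ 68 = 45
byte 1: (26 ^ 2c) ^ 65 = 0a ^ 65 = 6f
byte 2: (bd ^ 3d) ^ 6c = 80 ^ 6c = ec
byte 3: (54 ^ 5d) ^ 6c = 09 ^ 6c = 65
byte 4: (8a ^ 3c) ^ 6f = b6 ^ 6f = d9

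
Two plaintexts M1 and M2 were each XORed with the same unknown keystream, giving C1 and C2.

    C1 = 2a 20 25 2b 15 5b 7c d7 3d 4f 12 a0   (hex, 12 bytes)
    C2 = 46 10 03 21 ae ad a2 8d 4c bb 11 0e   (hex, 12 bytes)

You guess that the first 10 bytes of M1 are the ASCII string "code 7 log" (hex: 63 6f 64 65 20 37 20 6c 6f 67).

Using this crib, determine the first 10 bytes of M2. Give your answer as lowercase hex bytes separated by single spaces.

First, C1 ⊕ C2 = (M1 ⊕ K) ⊕ (M2 ⊕ K) = M1 ⊕ M2, so the key drops out. Then M2 = (M1 ⊕ M2) ⊕ M1 over the first 10 bytes.
byte 0: (2a ^ 46) ^ 63 = 6c ^ 63 = 0f
byte 1: (20 ^ 10) ^ 6f = 30 ^ 6f = 5f
byte 2: (25 ^ 03) ^ 64 = 26 ^ 64 = 42
byte 3: (2b ^ 21) ^ 65 = 0a ^ 65 = 6f
byte 4: (15 ^ ae) ^ 20 = bb ^ 20 = 9b
byte 5: (5b ^ ad) ^ 37 = f6 ^ 37 = c1
byte 6: (7c ^ a2) ^ 20 = de ^ 20 = fe
byte 7: (d7 ^ 8d) ^ 6c = 5a ^ 6c = 36
byte 8: (3d ^ 4c) ^ 6f = 71 ^ 6f = 1e
byte 9: (4f ^ bb) ^ 67 = f4 ^ 67 = 93

0f 5f 42 6f 9b c1 fe 36 1e 93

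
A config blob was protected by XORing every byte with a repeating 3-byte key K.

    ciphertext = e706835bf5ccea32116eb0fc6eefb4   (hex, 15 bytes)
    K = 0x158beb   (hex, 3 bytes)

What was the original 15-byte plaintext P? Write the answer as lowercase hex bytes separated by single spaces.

f2 8d 68 4e 7e 27 ff b9 fa 7b 3b 17 7b 64 5f

The 3-byte key repeats, so the effective keystream is 15 8b eb 15 8b eb 15 8b eb 15 8b eb 15 8b eb.
byte 0: 231 xor  21 = 242
byte 1:   6 xor 139 = 141
byte 2: 131 xor 235 = 104
byte 3:  91 xor  21 =  78
byte 4: 245 xor 139 = 126
byte 5: 204 xor 235 =  39
byte 6: 234 xor  21 = 255
byte 7:  50 xor 139 = 185
byte 8:  17 xor 235 = 250
byte 9: 110 xor  21 = 123
byte 10: 176 xor 139 =  59
byte 11: 252 xor 235 =  23
byte 12: 110 xor  21 = 123
byte 13: 239 xor 139 = 100
byte 14: 180 xor 235 =  95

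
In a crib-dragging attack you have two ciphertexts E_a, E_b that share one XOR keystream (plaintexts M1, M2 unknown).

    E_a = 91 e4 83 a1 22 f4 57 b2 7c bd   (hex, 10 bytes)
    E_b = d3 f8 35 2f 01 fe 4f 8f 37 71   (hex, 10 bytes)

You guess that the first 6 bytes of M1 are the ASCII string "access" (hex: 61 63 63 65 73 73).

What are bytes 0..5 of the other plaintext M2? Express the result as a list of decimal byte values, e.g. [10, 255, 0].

[35, 127, 213, 235, 80, 121]

First, E_a ⊕ E_b = (M1 ⊕ K) ⊕ (M2 ⊕ K) = M1 ⊕ M2, so the key drops out. Then M2 = (M1 ⊕ M2) ⊕ M1 over the first 6 bytes.
byte 0: (91 ^ d3) ^ 61 = 42 ^ 61 = 23
byte 1: (e4 ^ f8) ^ 63 = 1c ^ 63 = 7f
byte 2: (83 ^ 35) ^ 63 = b6 ^ 63 = d5
byte 3: (a1 ^ 2f) ^ 65 = 8e ^ 65 = eb
byte 4: (22 ^ 01) ^ 73 = 23 ^ 73 = 50
byte 5: (f4 ^ fe) ^ 73 = 0a ^ 73 = 79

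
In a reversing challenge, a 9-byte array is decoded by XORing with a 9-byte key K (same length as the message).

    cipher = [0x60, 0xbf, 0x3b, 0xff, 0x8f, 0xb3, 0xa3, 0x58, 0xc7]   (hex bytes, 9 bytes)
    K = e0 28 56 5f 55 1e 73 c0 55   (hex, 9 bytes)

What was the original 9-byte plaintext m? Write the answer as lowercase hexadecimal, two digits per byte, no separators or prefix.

60 ⊕ e0 = 80
bf ⊕ 28 = 97
3b ⊕ 56 = 6d
ff ⊕ 5f = a0
8f ⊕ 55 = da
b3 ⊕ 1e = ad
a3 ⊕ 73 = d0
58 ⊕ c0 = 98
c7 ⊕ 55 = 92

80976da0daadd09892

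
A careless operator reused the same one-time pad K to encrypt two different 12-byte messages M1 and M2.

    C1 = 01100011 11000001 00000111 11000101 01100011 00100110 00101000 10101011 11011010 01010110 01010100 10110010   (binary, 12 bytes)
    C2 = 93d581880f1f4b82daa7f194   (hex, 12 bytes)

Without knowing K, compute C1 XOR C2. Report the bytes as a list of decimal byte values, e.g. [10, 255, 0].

[240, 20, 134, 77, 108, 57, 99, 41, 0, 241, 165, 38]

C1 ⊕ C2 = (M1 ⊕ K) ⊕ (M2 ⊕ K) = M1 ⊕ M2 — the shared key cancels under XOR.
01100011 ^ 10010011 = 11110000
11000001 ^ 11010101 = 00010100
00000111 ^ 10000001 = 10000110
11000101 ^ 10001000 = 01001101
01100011 ^ 00001111 = 01101100
00100110 ^ 00011111 = 00111001
00101000 ^ 01001011 = 01100011
10101011 ^ 10000010 = 00101001
11011010 ^ 11011010 = 00000000
01010110 ^ 10100111 = 11110001
01010100 ^ 11110001 = 10100101
10110010 ^ 10010100 = 00100110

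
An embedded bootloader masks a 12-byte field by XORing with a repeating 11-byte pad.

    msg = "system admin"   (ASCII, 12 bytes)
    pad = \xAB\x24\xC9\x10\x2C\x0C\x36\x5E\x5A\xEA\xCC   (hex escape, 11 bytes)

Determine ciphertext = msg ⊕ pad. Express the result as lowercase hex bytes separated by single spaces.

d8 5d ba 64 49 61 16 3f 3e 87 a5 c5

The 11-byte key repeats, so the effective keystream is ab 24 c9 10 2c 0c 36 5e 5a ea cc ab.
byte 0: 115 ^ 171 = 216
byte 1: 121 ^  36 =  93
byte 2: 115 ^ 201 = 186
byte 3: 116 ^  16 = 100
byte 4: 101 ^  44 =  73
byte 5: 109 ^  12 =  97
byte 6:  32 ^  54 =  22
byte 7:  97 ^  94 =  63
byte 8: 100 ^  90 =  62
byte 9: 109 ^ 234 = 135
byte 10: 105 ^ 204 = 165
byte 11: 110 ^ 171 = 197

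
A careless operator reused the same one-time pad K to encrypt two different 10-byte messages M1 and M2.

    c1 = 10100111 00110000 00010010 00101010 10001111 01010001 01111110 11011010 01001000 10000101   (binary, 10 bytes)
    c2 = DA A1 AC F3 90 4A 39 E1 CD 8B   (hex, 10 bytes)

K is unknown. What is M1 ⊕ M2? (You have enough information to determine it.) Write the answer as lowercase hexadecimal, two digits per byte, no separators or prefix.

c1 ⊕ c2 = (M1 ⊕ K) ⊕ (M2 ⊕ K) = M1 ⊕ M2 — the shared key cancels under XOR.
167 ⊕ 218 = 125
 48 ⊕ 161 = 145
 18 ⊕ 172 = 190
 42 ⊕ 243 = 217
143 ⊕ 144 =  31
 81 ⊕  74 =  27
126 ⊕  57 =  71
218 ⊕ 225 =  59
 72 ⊕ 205 = 133
133 ⊕ 139 =  14

7d91bed91f1b473b850e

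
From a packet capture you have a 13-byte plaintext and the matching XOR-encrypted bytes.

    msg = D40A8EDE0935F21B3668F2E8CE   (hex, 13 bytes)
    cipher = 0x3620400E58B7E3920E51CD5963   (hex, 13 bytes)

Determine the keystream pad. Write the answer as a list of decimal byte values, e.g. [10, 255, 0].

[226, 42, 206, 208, 81, 130, 17, 137, 56, 57, 63, 177, 173]

Since cipher = msg ⊕ pad, XORing both sides with msg gives pad = msg ⊕ cipher.
d4 XOR 36 = e2
0a XOR 20 = 2a
8e XOR 40 = ce
de XOR 0e = d0
09 XOR 58 = 51
35 XOR b7 = 82
f2 XOR e3 = 11
1b XOR 92 = 89
36 XOR 0e = 38
68 XOR 51 = 39
f2 XOR cd = 3f
e8 XOR 59 = b1
ce XOR 63 = ad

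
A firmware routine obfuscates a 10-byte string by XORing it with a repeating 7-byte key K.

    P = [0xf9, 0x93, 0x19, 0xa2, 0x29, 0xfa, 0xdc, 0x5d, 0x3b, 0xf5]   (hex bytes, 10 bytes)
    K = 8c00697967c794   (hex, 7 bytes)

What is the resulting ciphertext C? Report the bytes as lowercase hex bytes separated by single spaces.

75 93 70 db 4e 3d 48 d1 3b 9c

The 7-byte key repeats, so the effective keystream is 8c 00 69 79 67 c7 94 8c 00 69.
byte 0: 11111001 XOR 10001100 = 01110101
byte 1: 10010011 XOR 00000000 = 10010011
byte 2: 00011001 XOR 01101001 = 01110000
byte 3: 10100010 XOR 01111001 = 11011011
byte 4: 00101001 XOR 01100111 = 01001110
byte 5: 11111010 XOR 11000111 = 00111101
byte 6: 11011100 XOR 10010100 = 01001000
byte 7: 01011101 XOR 10001100 = 11010001
byte 8: 00111011 XOR 00000000 = 00111011
byte 9: 11110101 XOR 01101001 = 10011100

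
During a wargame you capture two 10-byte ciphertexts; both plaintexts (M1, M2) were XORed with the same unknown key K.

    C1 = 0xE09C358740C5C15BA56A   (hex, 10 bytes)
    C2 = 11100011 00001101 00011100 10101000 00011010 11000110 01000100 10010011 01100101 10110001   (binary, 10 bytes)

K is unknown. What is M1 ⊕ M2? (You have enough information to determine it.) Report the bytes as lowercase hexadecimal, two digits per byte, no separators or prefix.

0391292f5a0385c8c0db

C1 ⊕ C2 = (M1 ⊕ K) ⊕ (M2 ⊕ K) = M1 ⊕ M2 — the shared key cancels under XOR.
byte 0: e0 XOR e3 = 03
byte 1: 9c XOR 0d = 91
byte 2: 35 XOR 1c = 29
byte 3: 87 XOR a8 = 2f
byte 4: 40 XOR 1a = 5a
byte 5: c5 XOR c6 = 03
byte 6: c1 XOR 44 = 85
byte 7: 5b XOR 93 = c8
byte 8: a5 XOR 65 = c0
byte 9: 6a XOR b1 = db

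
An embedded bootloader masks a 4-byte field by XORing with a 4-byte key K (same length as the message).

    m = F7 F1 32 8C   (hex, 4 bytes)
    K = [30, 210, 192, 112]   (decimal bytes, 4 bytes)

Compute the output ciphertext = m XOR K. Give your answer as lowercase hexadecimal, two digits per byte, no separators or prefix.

247 ⊕  30 = 233
241 ⊕ 210 =  35
 50 ⊕ 192 = 242
140 ⊕ 112 = 252

e923f2fc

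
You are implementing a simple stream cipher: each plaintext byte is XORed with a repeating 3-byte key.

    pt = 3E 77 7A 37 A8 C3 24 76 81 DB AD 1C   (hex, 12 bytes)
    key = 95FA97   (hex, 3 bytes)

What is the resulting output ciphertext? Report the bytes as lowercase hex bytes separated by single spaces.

ab 8d ed a2 52 54 b1 8c 16 4e 57 8b

The 3-byte key repeats, so the effective keystream is 95 fa 97 95 fa 97 95 fa 97 95 fa 97.
byte 0:  62 xor 149 = 171
byte 1: 119 xor 250 = 141
byte 2: 122 xor 151 = 237
byte 3:  55 xor 149 = 162
byte 4: 168 xor 250 =  82
byte 5: 195 xor 151 =  84
byte 6:  36 xor 149 = 177
byte 7: 118 xor 250 = 140
byte 8: 129 xor 151 =  22
byte 9: 219 xor 149 =  78
byte 10: 173 xor 250 =  87
byte 11:  28 xor 151 = 139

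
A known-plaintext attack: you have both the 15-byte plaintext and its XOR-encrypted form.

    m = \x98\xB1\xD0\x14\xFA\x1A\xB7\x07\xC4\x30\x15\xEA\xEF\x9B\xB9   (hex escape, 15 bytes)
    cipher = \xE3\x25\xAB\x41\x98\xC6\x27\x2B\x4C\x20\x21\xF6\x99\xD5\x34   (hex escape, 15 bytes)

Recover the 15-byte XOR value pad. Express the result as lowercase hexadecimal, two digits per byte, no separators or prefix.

Since cipher = m ⊕ pad, XORing both sides with m gives pad = m ⊕ cipher.
byte 0: 98 xor e3 = 7b
byte 1: b1 xor 25 = 94
byte 2: d0 xor ab = 7b
byte 3: 14 xor 41 = 55
byte 4: fa xor 98 = 62
byte 5: 1a xor c6 = dc
byte 6: b7 xor 27 = 90
byte 7: 07 xor 2b = 2c
byte 8: c4 xor 4c = 88
byte 9: 30 xor 20 = 10
byte 10: 15 xor 21 = 34
byte 11: ea xor f6 = 1c
byte 12: ef xor 99 = 76
byte 13: 9b xor d5 = 4e
byte 14: b9 xor 34 = 8d

7b947b5562dc902c8810341c764e8d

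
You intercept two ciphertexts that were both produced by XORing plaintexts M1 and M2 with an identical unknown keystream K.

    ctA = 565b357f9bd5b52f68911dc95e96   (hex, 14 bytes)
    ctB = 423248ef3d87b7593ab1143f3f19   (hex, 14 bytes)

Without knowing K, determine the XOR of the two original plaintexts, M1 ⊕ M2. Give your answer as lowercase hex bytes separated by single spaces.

14 69 7d 90 a6 52 02 76 52 20 09 f6 61 8f

ctA ⊕ ctB = (M1 ⊕ K) ⊕ (M2 ⊕ K) = M1 ⊕ M2 — the shared key cancels under XOR.
byte 0: 56 ⊕ 42 = 14
byte 1: 5b ⊕ 32 = 69
byte 2: 35 ⊕ 48 = 7d
byte 3: 7f ⊕ ef = 90
byte 4: 9b ⊕ 3d = a6
byte 5: d5 ⊕ 87 = 52
byte 6: b5 ⊕ b7 = 02
byte 7: 2f ⊕ 59 = 76
byte 8: 68 ⊕ 3a = 52
byte 9: 91 ⊕ b1 = 20
byte 10: 1d ⊕ 14 = 09
byte 11: c9 ⊕ 3f = f6
byte 12: 5e ⊕ 3f = 61
byte 13: 96 ⊕ 19 = 8f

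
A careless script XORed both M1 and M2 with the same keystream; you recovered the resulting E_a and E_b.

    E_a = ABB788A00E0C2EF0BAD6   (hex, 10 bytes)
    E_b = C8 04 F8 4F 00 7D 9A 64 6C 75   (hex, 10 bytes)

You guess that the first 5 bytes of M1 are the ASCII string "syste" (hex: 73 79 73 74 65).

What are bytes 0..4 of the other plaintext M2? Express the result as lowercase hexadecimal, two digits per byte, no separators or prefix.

First, E_a ⊕ E_b = (M1 ⊕ K) ⊕ (M2 ⊕ K) = M1 ⊕ M2, so the key drops out. Then M2 = (M1 ⊕ M2) ⊕ M1 over the first 5 bytes.
byte 0: (ab ^ c8) ^ 73 = 63 ^ 73 = 10
byte 1: (b7 ^ 04) ^ 79 = b3 ^ 79 = ca
byte 2: (88 ^ f8) ^ 73 = 70 ^ 73 = 03
byte 3: (a0 ^ 4f) ^ 74 = ef ^ 74 = 9b
byte 4: (0e ^ 00) ^ 65 = 0e ^ 65 = 6b

10ca039b6b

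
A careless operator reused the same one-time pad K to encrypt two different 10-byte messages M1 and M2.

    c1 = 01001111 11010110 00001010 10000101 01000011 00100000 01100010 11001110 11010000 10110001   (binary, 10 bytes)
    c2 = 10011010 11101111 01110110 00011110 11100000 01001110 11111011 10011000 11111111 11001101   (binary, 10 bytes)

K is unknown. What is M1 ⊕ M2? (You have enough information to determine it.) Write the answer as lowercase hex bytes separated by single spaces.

d5 39 7c 9b a3 6e 99 56 2f 7c

c1 ⊕ c2 = (M1 ⊕ K) ⊕ (M2 ⊕ K) = M1 ⊕ M2 — the shared key cancels under XOR.
byte 0: 4f ^ 9a = d5
byte 1: d6 ^ ef = 39
byte 2: 0a ^ 76 = 7c
byte 3: 85 ^ 1e = 9b
byte 4: 43 ^ e0 = a3
byte 5: 20 ^ 4e = 6e
byte 6: 62 ^ fb = 99
byte 7: ce ^ 98 = 56
byte 8: d0 ^ ff = 2f
byte 9: b1 ^ cd = 7c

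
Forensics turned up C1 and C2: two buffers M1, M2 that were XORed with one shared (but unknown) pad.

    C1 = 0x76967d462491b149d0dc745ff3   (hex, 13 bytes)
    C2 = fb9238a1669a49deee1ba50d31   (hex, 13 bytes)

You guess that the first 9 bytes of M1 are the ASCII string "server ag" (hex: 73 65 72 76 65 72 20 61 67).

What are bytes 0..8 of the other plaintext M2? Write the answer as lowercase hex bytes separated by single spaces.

First, C1 ⊕ C2 = (M1 ⊕ K) ⊕ (M2 ⊕ K) = M1 ⊕ M2, so the key drops out. Then M2 = (M1 ⊕ M2) ⊕ M1 over the first 9 bytes.
byte 0: (76 xor fb) xor 73 = 8d xor 73 = fe
byte 1: (96 xor 92) xor 65 = 04 xor 65 = 61
byte 2: (7d xor 38) xor 72 = 45 xor 72 = 37
byte 3: (46 xor a1) xor 76 = e7 xor 76 = 91
byte 4: (24 xor 66) xor 65 = 42 xor 65 = 27
byte 5: (91 xor 9a) xor 72 = 0b xor 72 = 79
byte 6: (b1 xor 49) xor 20 = f8 xor 20 = d8
byte 7: (49 xor de) xor 61 = 97 xor 61 = f6
byte 8: (d0 xor ee) xor 67 = 3e xor 67 = 59

fe 61 37 91 27 79 d8 f6 59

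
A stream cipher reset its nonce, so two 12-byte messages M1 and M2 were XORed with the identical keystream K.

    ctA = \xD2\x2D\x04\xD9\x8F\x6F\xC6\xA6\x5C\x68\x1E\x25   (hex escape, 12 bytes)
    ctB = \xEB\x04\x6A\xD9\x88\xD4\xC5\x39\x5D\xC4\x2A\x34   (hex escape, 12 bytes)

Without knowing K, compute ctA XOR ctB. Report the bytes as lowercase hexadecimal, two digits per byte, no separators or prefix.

39296e0007bb039f01ac3411

ctA ⊕ ctB = (M1 ⊕ K) ⊕ (M2 ⊕ K) = M1 ⊕ M2 — the shared key cancels under XOR.
d2 xor eb = 39
2d xor 04 = 29
04 xor 6a = 6e
d9 xor d9 = 00
8f xor 88 = 07
6f xor d4 = bb
c6 xor c5 = 03
a6 xor 39 = 9f
5c xor 5d = 01
68 xor c4 = ac
1e xor 2a = 34
25 xor 34 = 11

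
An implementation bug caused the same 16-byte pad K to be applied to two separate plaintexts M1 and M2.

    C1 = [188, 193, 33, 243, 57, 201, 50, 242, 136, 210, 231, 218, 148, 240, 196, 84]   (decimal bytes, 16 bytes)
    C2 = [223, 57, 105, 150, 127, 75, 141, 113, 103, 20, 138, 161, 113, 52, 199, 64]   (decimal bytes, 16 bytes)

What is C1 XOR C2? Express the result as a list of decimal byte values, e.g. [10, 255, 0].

[99, 248, 72, 101, 70, 130, 191, 131, 239, 198, 109, 123, 229, 196, 3, 20]

C1 ⊕ C2 = (M1 ⊕ K) ⊕ (M2 ⊕ K) = M1 ⊕ M2 — the shared key cancels under XOR.
bc xor df = 63
c1 xor 39 = f8
21 xor 69 = 48
f3 xor 96 = 65
39 xor 7f = 46
c9 xor 4b = 82
32 xor 8d = bf
f2 xor 71 = 83
88 xor 67 = ef
d2 xor 14 = c6
e7 xor 8a = 6d
da xor a1 = 7b
94 xor 71 = e5
f0 xor 34 = c4
c4 xor c7 = 03
54 xor 40 = 14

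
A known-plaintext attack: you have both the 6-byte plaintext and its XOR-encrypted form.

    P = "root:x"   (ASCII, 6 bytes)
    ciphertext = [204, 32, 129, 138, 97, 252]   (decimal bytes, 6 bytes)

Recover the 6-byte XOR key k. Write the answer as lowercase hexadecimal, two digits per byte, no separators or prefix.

be4feefe5b84

Since ciphertext = P ⊕ k, XORing both sides with P gives k = P ⊕ ciphertext.
72 ⊕ cc = be
6f ⊕ 20 = 4f
6f ⊕ 81 = ee
74 ⊕ 8a = fe
3a ⊕ 61 = 5b
78 ⊕ fc = 84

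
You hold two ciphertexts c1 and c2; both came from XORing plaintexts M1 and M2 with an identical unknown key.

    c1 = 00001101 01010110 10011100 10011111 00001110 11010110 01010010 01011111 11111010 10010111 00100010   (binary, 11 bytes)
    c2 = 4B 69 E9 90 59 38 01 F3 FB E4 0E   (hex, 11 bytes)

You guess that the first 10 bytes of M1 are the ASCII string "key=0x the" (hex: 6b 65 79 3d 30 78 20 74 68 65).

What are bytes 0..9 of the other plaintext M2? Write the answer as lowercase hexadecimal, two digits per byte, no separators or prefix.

First, c1 ⊕ c2 = (M1 ⊕ K) ⊕ (M2 ⊕ K) = M1 ⊕ M2, so the key drops out. Then M2 = (M1 ⊕ M2) ⊕ M1 over the first 10 bytes.
byte 0: (0d xor 4b) xor 6b = 46 xor 6b = 2d
byte 1: (56 xor 69) xor 65 = 3f xor 65 = 5a
byte 2: (9c xor e9) xor 79 = 75 xor 79 = 0c
byte 3: (9f xor 90) xor 3d = 0f xor 3d = 32
byte 4: (0e xor 59) xor 30 = 57 xor 30 = 67
byte 5: (d6 xor 38) xor 78 = ee xor 78 = 96
byte 6: (52 xor 01) xor 20 = 53 xor 20 = 73
byte 7: (5f xor f3) xor 74 = ac xor 74 = d8
byte 8: (fa xor fb) xor 68 = 01 xor 68 = 69
byte 9: (97 xor e4) xor 65 = 73 xor 65 = 16

2d5a0c32679673d86916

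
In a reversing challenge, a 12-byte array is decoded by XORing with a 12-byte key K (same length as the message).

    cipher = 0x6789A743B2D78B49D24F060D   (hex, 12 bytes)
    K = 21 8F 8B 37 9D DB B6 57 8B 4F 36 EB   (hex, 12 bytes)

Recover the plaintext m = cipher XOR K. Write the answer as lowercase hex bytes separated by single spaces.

46 06 2c 74 2f 0c 3d 1e 59 00 30 e6

XOR is its own inverse, so applying the key byte-wise gives the result directly.
byte 0: 01100111 ⊕ 00100001 = 01000110
byte 1: 10001001 ⊕ 10001111 = 00000110
byte 2: 10100111 ⊕ 10001011 = 00101100
byte 3: 01000011 ⊕ 00110111 = 01110100
byte 4: 10110010 ⊕ 10011101 = 00101111
byte 5: 11010111 ⊕ 11011011 = 00001100
byte 6: 10001011 ⊕ 10110110 = 00111101
byte 7: 01001001 ⊕ 01010111 = 00011110
byte 8: 11010010 ⊕ 10001011 = 01011001
byte 9: 01001111 ⊕ 01001111 = 00000000
byte 10: 00000110 ⊕ 00110110 = 00110000
byte 11: 00001101 ⊕ 11101011 = 11100110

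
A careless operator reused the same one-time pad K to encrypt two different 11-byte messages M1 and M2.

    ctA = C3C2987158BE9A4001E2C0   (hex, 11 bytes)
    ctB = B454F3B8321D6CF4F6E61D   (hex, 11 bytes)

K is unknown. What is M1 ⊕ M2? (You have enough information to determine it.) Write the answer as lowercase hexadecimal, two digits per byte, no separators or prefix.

77966bc96aa3f6b4f704dd

ctA ⊕ ctB = (M1 ⊕ K) ⊕ (M2 ⊕ K) = M1 ⊕ M2 — the shared key cancels under XOR.
195 ⊕ 180 = 119
194 ⊕  84 = 150
152 ⊕ 243 = 107
113 ⊕ 184 = 201
 88 ⊕  50 = 106
190 ⊕  29 = 163
154 ⊕ 108 = 246
 64 ⊕ 244 = 180
  1 ⊕ 246 = 247
226 ⊕ 230 =   4
192 ⊕  29 = 221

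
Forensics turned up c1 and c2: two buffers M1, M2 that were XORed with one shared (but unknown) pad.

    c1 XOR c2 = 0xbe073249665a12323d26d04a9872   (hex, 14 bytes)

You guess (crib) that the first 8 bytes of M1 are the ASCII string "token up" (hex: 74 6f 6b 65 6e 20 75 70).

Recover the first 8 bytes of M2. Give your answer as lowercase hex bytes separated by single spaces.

ca 68 59 2c 08 7a 67 42

Since c1 ⊕ c2 = M1 ⊕ M2, XORing with the guessed M1 bytes yields the corresponding M2 bytes: M2 = (c1 ⊕ c2) ⊕ M1.
be ⊕ 74 = ca
07 ⊕ 6f = 68
32 ⊕ 6b = 59
49 ⊕ 65 = 2c
66 ⊕ 6e = 08
5a ⊕ 20 = 7a
12 ⊕ 75 = 67
32 ⊕ 70 = 42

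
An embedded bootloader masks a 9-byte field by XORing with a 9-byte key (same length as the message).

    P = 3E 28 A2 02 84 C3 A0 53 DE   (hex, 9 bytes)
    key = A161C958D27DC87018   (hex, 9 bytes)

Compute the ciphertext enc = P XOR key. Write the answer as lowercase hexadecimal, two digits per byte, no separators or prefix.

9f496b5a56be6823c6

XOR is its own inverse, so applying the key byte-wise gives the result directly.
byte 0: 00111110 XOR 10100001 = 10011111
byte 1: 00101000 XOR 01100001 = 01001001
byte 2: 10100010 XOR 11001001 = 01101011
byte 3: 00000010 XOR 01011000 = 01011010
byte 4: 10000100 XOR 11010010 = 01010110
byte 5: 11000011 XOR 01111101 = 10111110
byte 6: 10100000 XOR 11001000 = 01101000
byte 7: 01010011 XOR 01110000 = 00100011
byte 8: 11011110 XOR 00011000 = 11000110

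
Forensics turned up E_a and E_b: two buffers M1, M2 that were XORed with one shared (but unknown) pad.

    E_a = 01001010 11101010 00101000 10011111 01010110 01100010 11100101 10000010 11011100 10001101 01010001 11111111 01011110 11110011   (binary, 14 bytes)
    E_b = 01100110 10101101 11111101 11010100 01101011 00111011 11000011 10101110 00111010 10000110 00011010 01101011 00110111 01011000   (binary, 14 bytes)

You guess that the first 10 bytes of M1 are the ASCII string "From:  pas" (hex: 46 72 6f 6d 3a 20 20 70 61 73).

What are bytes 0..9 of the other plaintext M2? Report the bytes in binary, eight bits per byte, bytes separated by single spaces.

01101010 00110101 10111010 00100110 00000111 01111001 00000110 01011100 10000111 01111000

First, E_a ⊕ E_b = (M1 ⊕ K) ⊕ (M2 ⊕ K) = M1 ⊕ M2, so the key drops out. Then M2 = (M1 ⊕ M2) ⊕ M1 over the first 10 bytes.
byte 0: (4a ^ 66) ^ 46 = 2c ^ 46 = 6a
byte 1: (ea ^ ad) ^ 72 = 47 ^ 72 = 35
byte 2: (28 ^ fd) ^ 6f = d5 ^ 6f = ba
byte 3: (9f ^ d4) ^ 6d = 4b ^ 6d = 26
byte 4: (56 ^ 6b) ^ 3a = 3d ^ 3a = 07
byte 5: (62 ^ 3b) ^ 20 = 59 ^ 20 = 79
byte 6: (e5 ^ c3) ^ 20 = 26 ^ 20 = 06
byte 7: (82 ^ ae) ^ 70 = 2c ^ 70 = 5c
byte 8: (dc ^ 3a) ^ 61 = e6 ^ 61 = 87
byte 9: (8d ^ 86) ^ 73 = 0b ^ 73 = 78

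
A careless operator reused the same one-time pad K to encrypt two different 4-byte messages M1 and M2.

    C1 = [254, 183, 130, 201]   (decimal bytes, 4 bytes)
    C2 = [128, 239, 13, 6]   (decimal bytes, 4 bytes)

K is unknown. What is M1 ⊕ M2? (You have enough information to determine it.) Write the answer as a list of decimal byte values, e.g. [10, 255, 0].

C1 ⊕ C2 = (M1 ⊕ K) ⊕ (M2 ⊕ K) = M1 ⊕ M2 — the shared key cancels under XOR.
byte 0: fe ⊕ 80 = 7e
byte 1: b7 ⊕ ef = 58
byte 2: 82 ⊕ 0d = 8f
byte 3: c9 ⊕ 06 = cf

[126, 88, 143, 207]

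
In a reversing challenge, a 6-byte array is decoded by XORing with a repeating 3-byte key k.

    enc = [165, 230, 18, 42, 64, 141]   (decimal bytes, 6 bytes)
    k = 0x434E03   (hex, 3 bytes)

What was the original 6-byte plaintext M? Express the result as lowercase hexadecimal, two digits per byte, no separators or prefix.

e6a811690e8e

The 3-byte key repeats, so the effective keystream is 43 4e 03 43 4e 03.
byte 0: 165 XOR  67 = 230
byte 1: 230 XOR  78 = 168
byte 2:  18 XOR   3 =  17
byte 3:  42 XOR  67 = 105
byte 4:  64 XOR  78 =  14
byte 5: 141 XOR   3 = 142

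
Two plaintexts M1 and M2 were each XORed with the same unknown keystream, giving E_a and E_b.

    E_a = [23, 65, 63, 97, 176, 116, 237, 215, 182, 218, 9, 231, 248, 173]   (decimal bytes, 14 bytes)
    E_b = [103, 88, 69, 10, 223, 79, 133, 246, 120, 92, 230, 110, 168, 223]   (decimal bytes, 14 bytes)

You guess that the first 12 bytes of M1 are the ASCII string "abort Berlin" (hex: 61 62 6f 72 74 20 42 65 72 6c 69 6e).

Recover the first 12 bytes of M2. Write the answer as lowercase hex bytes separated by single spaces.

First, E_a ⊕ E_b = (M1 ⊕ K) ⊕ (M2 ⊕ K) = M1 ⊕ M2, so the key drops out. Then M2 = (M1 ⊕ M2) ⊕ M1 over the first 12 bytes.
byte 0: (17 ⊕ 67) ⊕ 61 = 70 ⊕ 61 = 11
byte 1: (41 ⊕ 58) ⊕ 62 = 19 ⊕ 62 = 7b
byte 2: (3f ⊕ 45) ⊕ 6f = 7a ⊕ 6f = 15
byte 3: (61 ⊕ 0a) ⊕ 72 = 6b ⊕ 72 = 19
byte 4: (b0 ⊕ df) ⊕ 74 = 6f ⊕ 74 = 1b
byte 5: (74 ⊕ 4f) ⊕ 20 = 3b ⊕ 20 = 1b
byte 6: (ed ⊕ 85) ⊕ 42 = 68 ⊕ 42 = 2a
byte 7: (d7 ⊕ f6) ⊕ 65 = 21 ⊕ 65 = 44
byte 8: (b6 ⊕ 78) ⊕ 72 = ce ⊕ 72 = bc
byte 9: (da ⊕ 5c) ⊕ 6c = 86 ⊕ 6c = ea
byte 10: (09 ⊕ e6) ⊕ 69 = ef ⊕ 69 = 86
byte 11: (e7 ⊕ 6e) ⊕ 6e = 89 ⊕ 6e = e7

11 7b 15 19 1b 1b 2a 44 bc ea 86 e7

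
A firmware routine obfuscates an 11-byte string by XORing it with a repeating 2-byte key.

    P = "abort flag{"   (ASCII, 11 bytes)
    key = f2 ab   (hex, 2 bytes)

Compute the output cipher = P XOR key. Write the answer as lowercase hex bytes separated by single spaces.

93 c9 9d d9 86 8b 94 c7 93 cc 89

The 2-byte key repeats, so the effective keystream is f2 ab f2 ab f2 ab f2 ab f2 ab f2.
byte 0: 01100001 XOR 11110010 = 10010011
byte 1: 01100010 XOR 10101011 = 11001001
byte 2: 01101111 XOR 11110010 = 10011101
byte 3: 01110010 XOR 10101011 = 11011001
byte 4: 01110100 XOR 11110010 = 10000110
byte 5: 00100000 XOR 10101011 = 10001011
byte 6: 01100110 XOR 11110010 = 10010100
byte 7: 01101100 XOR 10101011 = 11000111
byte 8: 01100001 XOR 11110010 = 10010011
byte 9: 01100111 XOR 10101011 = 11001100
byte 10: 01111011 XOR 11110010 = 10001001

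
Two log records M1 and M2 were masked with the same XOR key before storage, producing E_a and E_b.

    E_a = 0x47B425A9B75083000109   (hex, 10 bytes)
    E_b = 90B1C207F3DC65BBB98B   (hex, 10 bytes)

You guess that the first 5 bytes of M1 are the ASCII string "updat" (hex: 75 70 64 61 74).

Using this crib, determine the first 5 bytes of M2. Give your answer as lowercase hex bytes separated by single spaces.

a2 75 83 cf 30

First, E_a ⊕ E_b = (M1 ⊕ K) ⊕ (M2 ⊕ K) = M1 ⊕ M2, so the key drops out. Then M2 = (M1 ⊕ M2) ⊕ M1 over the first 5 bytes.
byte 0: (47 ⊕ 90) ⊕ 75 = d7 ⊕ 75 = a2
byte 1: (b4 ⊕ b1) ⊕ 70 = 05 ⊕ 70 = 75
byte 2: (25 ⊕ c2) ⊕ 64 = e7 ⊕ 64 = 83
byte 3: (a9 ⊕ 07) ⊕ 61 = ae ⊕ 61 = cf
byte 4: (b7 ⊕ f3) ⊕ 74 = 44 ⊕ 74 = 30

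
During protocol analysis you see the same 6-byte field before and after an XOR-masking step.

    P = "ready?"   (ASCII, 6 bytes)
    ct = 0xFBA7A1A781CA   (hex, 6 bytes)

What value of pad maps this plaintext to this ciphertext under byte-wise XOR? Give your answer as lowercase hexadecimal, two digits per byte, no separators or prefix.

Since ct = P ⊕ pad, XORing both sides with P gives pad = P ⊕ ct.
byte 0: 72 XOR fb = 89
byte 1: 65 XOR a7 = c2
byte 2: 61 XOR a1 = c0
byte 3: 64 XOR a7 = c3
byte 4: 79 XOR 81 = f8
byte 5: 3f XOR ca = f5

89c2c0c3f8f5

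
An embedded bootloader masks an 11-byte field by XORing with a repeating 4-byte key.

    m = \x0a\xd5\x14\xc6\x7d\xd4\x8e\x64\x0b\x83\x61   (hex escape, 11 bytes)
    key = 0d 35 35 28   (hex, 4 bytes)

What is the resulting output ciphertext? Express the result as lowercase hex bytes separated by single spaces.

The 4-byte key repeats, so the effective keystream is 0d 35 35 28 0d 35 35 28 0d 35 35.
byte 0: 0a xor 0d = 07
byte 1: d5 xor 35 = e0
byte 2: 14 xor 35 = 21
byte 3: c6 xor 28 = ee
byte 4: 7d xor 0d = 70
byte 5: d4 xor 35 = e1
byte 6: 8e xor 35 = bb
byte 7: 64 xor 28 = 4c
byte 8: 0b xor 0d = 06
byte 9: 83 xor 35 = b6
byte 10: 61 xor 35 = 54

07 e0 21 ee 70 e1 bb 4c 06 b6 54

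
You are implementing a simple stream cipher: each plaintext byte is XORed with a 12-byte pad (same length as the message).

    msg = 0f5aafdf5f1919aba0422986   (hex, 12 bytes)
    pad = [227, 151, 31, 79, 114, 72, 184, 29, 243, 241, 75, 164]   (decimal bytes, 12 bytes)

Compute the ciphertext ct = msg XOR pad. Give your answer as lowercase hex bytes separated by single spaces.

ec cd b0 90 2d 51 a1 b6 53 b3 62 22

byte 0: 0f ^ e3 = ec
byte 1: 5a ^ 97 = cd
byte 2: af ^ 1f = b0
byte 3: df ^ 4f = 90
byte 4: 5f ^ 72 = 2d
byte 5: 19 ^ 48 = 51
byte 6: 19 ^ b8 = a1
byte 7: ab ^ 1d = b6
byte 8: a0 ^ f3 = 53
byte 9: 42 ^ f1 = b3
byte 10: 29 ^ 4b = 62
byte 11: 86 ^ a4 = 22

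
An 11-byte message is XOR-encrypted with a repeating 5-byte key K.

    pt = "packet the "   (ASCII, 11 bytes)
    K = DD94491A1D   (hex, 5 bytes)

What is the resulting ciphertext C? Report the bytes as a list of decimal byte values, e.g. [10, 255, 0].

The 5-byte key repeats, so the effective keystream is dd 94 49 1a 1d dd 94 49 1a 1d dd.
byte 0: 70 ⊕ dd = ad
byte 1: 61 ⊕ 94 = f5
byte 2: 63 ⊕ 49 = 2a
byte 3: 6b ⊕ 1a = 71
byte 4: 65 ⊕ 1d = 78
byte 5: 74 ⊕ dd = a9
byte 6: 20 ⊕ 94 = b4
byte 7: 74 ⊕ 49 = 3d
byte 8: 68 ⊕ 1a = 72
byte 9: 65 ⊕ 1d = 78
byte 10: 20 ⊕ dd = fd

[173, 245, 42, 113, 120, 169, 180, 61, 114, 120, 253]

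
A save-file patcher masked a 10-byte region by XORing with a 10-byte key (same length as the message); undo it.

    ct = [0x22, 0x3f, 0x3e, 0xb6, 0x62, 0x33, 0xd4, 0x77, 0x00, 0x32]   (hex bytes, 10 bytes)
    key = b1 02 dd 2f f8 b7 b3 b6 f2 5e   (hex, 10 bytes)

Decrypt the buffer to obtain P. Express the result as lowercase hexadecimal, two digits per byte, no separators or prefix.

933de3999a8467c1f26c

22 xor b1 = 93
3f xor 02 = 3d
3e xor dd = e3
b6 xor 2f = 99
62 xor f8 = 9a
33 xor b7 = 84
d4 xor b3 = 67
77 xor b6 = c1
00 xor f2 = f2
32 xor 5e = 6c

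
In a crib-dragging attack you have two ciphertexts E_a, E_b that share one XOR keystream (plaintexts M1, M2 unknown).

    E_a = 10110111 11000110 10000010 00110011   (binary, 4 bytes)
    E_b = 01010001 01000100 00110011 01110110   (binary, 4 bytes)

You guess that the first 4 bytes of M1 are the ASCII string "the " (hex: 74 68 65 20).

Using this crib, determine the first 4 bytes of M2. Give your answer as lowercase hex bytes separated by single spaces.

92 ea d4 65

First, E_a ⊕ E_b = (M1 ⊕ K) ⊕ (M2 ⊕ K) = M1 ⊕ M2, so the key drops out. Then M2 = (M1 ⊕ M2) ⊕ M1 over the first 4 bytes.
byte 0: (b7 ^ 51) ^ 74 = e6 ^ 74 = 92
byte 1: (c6 ^ 44) ^ 68 = 82 ^ 68 = ea
byte 2: (82 ^ 33) ^ 65 = b1 ^ 65 = d4
byte 3: (33 ^ 76) ^ 20 = 45 ^ 20 = 65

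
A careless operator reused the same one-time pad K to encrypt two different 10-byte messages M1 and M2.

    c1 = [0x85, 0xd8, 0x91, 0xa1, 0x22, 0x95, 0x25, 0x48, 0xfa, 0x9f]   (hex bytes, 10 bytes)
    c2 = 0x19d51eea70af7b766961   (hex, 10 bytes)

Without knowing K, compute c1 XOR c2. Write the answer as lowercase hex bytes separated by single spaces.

c1 ⊕ c2 = (M1 ⊕ K) ⊕ (M2 ⊕ K) = M1 ⊕ M2 — the shared key cancels under XOR.
byte 0: 85 XOR 19 = 9c
byte 1: d8 XOR d5 = 0d
byte 2: 91 XOR 1e = 8f
byte 3: a1 XOR ea = 4b
byte 4: 22 XOR 70 = 52
byte 5: 95 XOR af = 3a
byte 6: 25 XOR 7b = 5e
byte 7: 48 XOR 76 = 3e
byte 8: fa XOR 69 = 93
byte 9: 9f XOR 61 = fe

9c 0d 8f 4b 52 3a 5e 3e 93 fe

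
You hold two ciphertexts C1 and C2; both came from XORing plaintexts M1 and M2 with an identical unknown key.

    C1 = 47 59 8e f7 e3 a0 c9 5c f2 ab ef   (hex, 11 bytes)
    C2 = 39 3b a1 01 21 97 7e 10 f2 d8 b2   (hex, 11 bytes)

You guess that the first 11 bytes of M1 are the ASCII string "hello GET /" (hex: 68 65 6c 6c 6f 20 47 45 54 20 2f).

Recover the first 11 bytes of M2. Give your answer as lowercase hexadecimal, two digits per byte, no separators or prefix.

1607439aad17f009545372

First, C1 ⊕ C2 = (M1 ⊕ K) ⊕ (M2 ⊕ K) = M1 ⊕ M2, so the key drops out. Then M2 = (M1 ⊕ M2) ⊕ M1 over the first 11 bytes.
byte 0: (47 xor 39) xor 68 = 7e xor 68 = 16
byte 1: (59 xor 3b) xor 65 = 62 xor 65 = 07
byte 2: (8e xor a1) xor 6c = 2f xor 6c = 43
byte 3: (f7 xor 01) xor 6c = f6 xor 6c = 9a
byte 4: (e3 xor 21) xor 6f = c2 xor 6f = ad
byte 5: (a0 xor 97) xor 20 = 37 xor 20 = 17
byte 6: (c9 xor 7e) xor 47 = b7 xor 47 = f0
byte 7: (5c xor 10) xor 45 = 4c xor 45 = 09
byte 8: (f2 xor f2) xor 54 = 00 xor 54 = 54
byte 9: (ab xor d8) xor 20 = 73 xor 20 = 53
byte 10: (ef xor b2) xor 2f = 5d xor 2f = 72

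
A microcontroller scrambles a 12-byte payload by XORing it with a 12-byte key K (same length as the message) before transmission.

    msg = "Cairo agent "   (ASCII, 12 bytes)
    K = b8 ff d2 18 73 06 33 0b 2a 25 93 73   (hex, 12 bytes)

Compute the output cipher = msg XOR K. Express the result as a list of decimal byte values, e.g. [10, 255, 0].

XOR is its own inverse, so applying the key byte-wise gives the result directly.
43 ^ b8 = fb
61 ^ ff = 9e
69 ^ d2 = bb
72 ^ 18 = 6a
6f ^ 73 = 1c
20 ^ 06 = 26
61 ^ 33 = 52
67 ^ 0b = 6c
65 ^ 2a = 4f
6e ^ 25 = 4b
74 ^ 93 = e7
20 ^ 73 = 53

[251, 158, 187, 106, 28, 38, 82, 108, 79, 75, 231, 83]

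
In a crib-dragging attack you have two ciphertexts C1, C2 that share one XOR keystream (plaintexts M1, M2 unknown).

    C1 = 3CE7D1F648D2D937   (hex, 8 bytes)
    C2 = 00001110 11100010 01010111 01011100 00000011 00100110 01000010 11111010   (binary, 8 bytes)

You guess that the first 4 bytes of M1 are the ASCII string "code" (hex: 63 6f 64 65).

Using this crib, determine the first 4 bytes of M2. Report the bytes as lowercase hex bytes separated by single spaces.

First, C1 ⊕ C2 = (M1 ⊕ K) ⊕ (M2 ⊕ K) = M1 ⊕ M2, so the key drops out. Then M2 = (M1 ⊕ M2) ⊕ M1 over the first 4 bytes.
byte 0: (3c XOR 0e) XOR 63 = 32 XOR 63 = 51
byte 1: (e7 XOR e2) XOR 6f = 05 XOR 6f = 6a
byte 2: (d1 XOR 57) XOR 64 = 86 XOR 64 = e2
byte 3: (f6 XOR 5c) XOR 65 = aa XOR 65 = cf

51 6a e2 cf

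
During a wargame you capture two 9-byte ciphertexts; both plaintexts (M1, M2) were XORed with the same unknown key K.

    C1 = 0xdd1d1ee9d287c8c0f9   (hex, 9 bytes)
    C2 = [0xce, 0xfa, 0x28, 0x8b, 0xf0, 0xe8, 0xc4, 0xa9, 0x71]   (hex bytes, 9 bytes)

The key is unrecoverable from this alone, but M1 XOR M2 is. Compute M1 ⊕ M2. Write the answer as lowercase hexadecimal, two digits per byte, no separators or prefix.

C1 ⊕ C2 = (M1 ⊕ K) ⊕ (M2 ⊕ K) = M1 ⊕ M2 — the shared key cancels under XOR.
dd xor ce = 13
1d xor fa = e7
1e xor 28 = 36
e9 xor 8b = 62
d2 xor f0 = 22
87 xor e8 = 6f
c8 xor c4 = 0c
c0 xor a9 = 69
f9 xor 71 = 88

13e73662226f0c6988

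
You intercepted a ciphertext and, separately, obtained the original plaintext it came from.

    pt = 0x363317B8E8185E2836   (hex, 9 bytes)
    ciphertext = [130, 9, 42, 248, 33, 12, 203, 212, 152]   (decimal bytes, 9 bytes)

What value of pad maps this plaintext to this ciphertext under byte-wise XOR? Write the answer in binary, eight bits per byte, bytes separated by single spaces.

10110100 00111010 00111101 01000000 11001001 00010100 10010101 11111100 10101110

Since ciphertext = pt ⊕ pad, XORing both sides with pt gives pad = pt ⊕ ciphertext.
 54 xor 130 = 180
 51 xor   9 =  58
 23 xor  42 =  61
184 xor 248 =  64
232 xor  33 = 201
 24 xor  12 =  20
 94 xor 203 = 149
 40 xor 212 = 252
 54 xor 152 = 174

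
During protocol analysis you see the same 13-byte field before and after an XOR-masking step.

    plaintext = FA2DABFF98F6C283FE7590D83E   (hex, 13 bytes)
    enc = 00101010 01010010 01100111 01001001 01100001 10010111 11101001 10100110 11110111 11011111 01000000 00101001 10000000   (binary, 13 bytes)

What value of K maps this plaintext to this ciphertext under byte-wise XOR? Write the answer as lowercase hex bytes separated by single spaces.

d0 7f cc b6 f9 61 2b 25 09 aa d0 f1 be

Since enc = plaintext ⊕ K, XORing both sides with plaintext gives K = plaintext ⊕ enc.
fa ⊕ 2a = d0
2d ⊕ 52 = 7f
ab ⊕ 67 = cc
ff ⊕ 49 = b6
98 ⊕ 61 = f9
f6 ⊕ 97 = 61
c2 ⊕ e9 = 2b
83 ⊕ a6 = 25
fe ⊕ f7 = 09
75 ⊕ df = aa
90 ⊕ 40 = d0
d8 ⊕ 29 = f1
3e ⊕ 80 = be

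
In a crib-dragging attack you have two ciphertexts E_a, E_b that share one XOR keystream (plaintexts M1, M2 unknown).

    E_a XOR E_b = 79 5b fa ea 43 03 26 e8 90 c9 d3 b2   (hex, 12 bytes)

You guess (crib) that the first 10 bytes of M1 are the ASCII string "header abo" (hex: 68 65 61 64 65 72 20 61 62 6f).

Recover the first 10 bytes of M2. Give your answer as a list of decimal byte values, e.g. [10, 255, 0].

Since E_a ⊕ E_b = M1 ⊕ M2, XORing with the guessed M1 bytes yields the corresponding M2 bytes: M2 = (E_a ⊕ E_b) ⊕ M1.
79 ^ 68 = 11
5b ^ 65 = 3e
fa ^ 61 = 9b
ea ^ 64 = 8e
43 ^ 65 = 26
03 ^ 72 = 71
26 ^ 20 = 06
e8 ^ 61 = 89
90 ^ 62 = f2
c9 ^ 6f = a6

[17, 62, 155, 142, 38, 113, 6, 137, 242, 166]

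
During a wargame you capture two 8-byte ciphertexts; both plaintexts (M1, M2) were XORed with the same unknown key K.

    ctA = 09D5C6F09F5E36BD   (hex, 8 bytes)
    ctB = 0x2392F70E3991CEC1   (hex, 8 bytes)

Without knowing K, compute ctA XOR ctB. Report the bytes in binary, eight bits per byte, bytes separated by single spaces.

00101010 01000111 00110001 11111110 10100110 11001111 11111000 01111100

ctA ⊕ ctB = (M1 ⊕ K) ⊕ (M2 ⊕ K) = M1 ⊕ M2 — the shared key cancels under XOR.
09 xor 23 = 2a
d5 xor 92 = 47
c6 xor f7 = 31
f0 xor 0e = fe
9f xor 39 = a6
5e xor 91 = cf
36 xor ce = f8
bd xor c1 = 7c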